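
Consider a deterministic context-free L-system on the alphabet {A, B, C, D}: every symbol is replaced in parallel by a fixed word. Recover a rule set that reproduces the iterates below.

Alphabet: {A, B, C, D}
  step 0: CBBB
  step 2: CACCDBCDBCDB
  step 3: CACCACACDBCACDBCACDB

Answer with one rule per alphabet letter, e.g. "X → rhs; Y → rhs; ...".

  step 2 ⇒ step 3: CACCDBCDBCDB ⇒ CA·C·CA·CA·C·DB·CA·C·DB·CA·C·DB
    A ↦ C
    B ↦ DB
    C ↦ CA
    D ↦ C

A->C, B->DB, C->CA, D->C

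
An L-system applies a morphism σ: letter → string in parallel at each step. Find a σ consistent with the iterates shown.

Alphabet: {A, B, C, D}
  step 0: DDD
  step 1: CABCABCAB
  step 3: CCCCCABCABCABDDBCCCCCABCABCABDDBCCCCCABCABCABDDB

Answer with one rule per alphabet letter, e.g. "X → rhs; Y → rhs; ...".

  step 0 ⇒ step 1: DDD ⇒ CAB·CAB·CAB
    D ↦ CAB
    A ↦ D  (constrained at step 1)
    B ↦ DDB  (constrained at step 1)
    C ↦ CC  (constrained at step 1)

A->D, B->DDB, C->CC, D->CAB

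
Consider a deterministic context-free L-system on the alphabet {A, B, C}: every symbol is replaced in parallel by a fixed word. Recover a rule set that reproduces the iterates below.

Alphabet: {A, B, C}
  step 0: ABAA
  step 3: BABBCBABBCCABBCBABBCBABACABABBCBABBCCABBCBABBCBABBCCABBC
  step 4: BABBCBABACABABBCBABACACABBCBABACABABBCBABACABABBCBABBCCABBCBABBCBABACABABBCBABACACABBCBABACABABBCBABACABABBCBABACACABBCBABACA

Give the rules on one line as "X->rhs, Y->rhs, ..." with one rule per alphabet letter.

  step 3 ⇒ step 4: BABBCBABBCCABBCBABBCBABACABABBCBABBCCABBCBABBCBABBCCABBC ⇒ BA·BBC·BA·BA·CA·BA·BBC·BA·BA·CA·CA·BBC·BA·BA·CA·BA·BBC·BA·BA·CA·BA·BBC·BA·BBC·CA·BBC·BA·BBC·BA·BA·CA·BA·BBC·BA·BA·CA·CA·BBC·BA·BA·CA·BA·BBC·BA·BA·CA·BA·BBC·BA·BA·CA·CA·BBC·BA·BA·CA
    A ↦ BBC
    B ↦ BA
    C ↦ CA

A->BBC, B->BA, C->CA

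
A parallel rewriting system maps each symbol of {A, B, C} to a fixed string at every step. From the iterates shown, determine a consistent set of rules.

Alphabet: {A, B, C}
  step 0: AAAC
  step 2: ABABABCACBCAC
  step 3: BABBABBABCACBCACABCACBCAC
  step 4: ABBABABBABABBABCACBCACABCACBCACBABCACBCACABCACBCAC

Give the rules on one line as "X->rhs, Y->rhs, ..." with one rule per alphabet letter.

A->B, B->AB, C->CAC

  step 3 ⇒ step 4: BABBABBABCACBCACABCACBCAC ⇒ AB·B·AB·AB·B·AB·AB·B·AB·CAC·B·CAC·AB·CAC·B·CAC·B·AB·CAC·B·CAC·AB·CAC·B·CAC
    A ↦ B
    B ↦ AB
    C ↦ CAC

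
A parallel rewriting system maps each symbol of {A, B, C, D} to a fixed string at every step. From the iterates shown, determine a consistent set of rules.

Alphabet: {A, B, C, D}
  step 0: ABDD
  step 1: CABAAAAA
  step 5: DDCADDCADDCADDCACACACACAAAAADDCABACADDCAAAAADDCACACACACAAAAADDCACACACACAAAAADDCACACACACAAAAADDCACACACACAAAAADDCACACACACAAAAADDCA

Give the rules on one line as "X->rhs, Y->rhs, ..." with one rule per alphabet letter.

A->CA, B->BA, C->DD, D->AA

  step 0 ⇒ step 1: ABDD ⇒ CA·BA·AA·AA
    A ↦ CA
    B ↦ BA
    D ↦ AA
    C ↦ DD  (constrained at step 1)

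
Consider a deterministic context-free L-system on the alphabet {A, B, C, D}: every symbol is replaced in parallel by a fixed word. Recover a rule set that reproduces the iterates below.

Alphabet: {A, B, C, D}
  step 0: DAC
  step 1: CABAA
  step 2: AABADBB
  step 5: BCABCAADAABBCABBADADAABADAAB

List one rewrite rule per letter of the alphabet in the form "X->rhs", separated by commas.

A->B, B->AD, C->AA, D->CA

  step 1 ⇒ step 2: CABAA ⇒ AA·B·AD·B·B
    A ↦ B
    B ↦ AD
    C ↦ AA
  step 0 ⇒ step 1: DAC ⇒ CA·B·AA
    D ↦ CA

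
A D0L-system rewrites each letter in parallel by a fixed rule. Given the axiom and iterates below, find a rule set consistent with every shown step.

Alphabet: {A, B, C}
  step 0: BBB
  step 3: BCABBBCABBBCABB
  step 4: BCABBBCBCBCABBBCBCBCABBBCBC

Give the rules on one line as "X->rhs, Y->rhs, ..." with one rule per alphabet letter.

A->BB, B->BC, C->A

  step 3 ⇒ step 4: BCABBBCABBBCABB ⇒ BC·A·BB·BC·BC·BC·A·BB·BC·BC·BC·A·BB·BC·BC
    A ↦ BB
    B ↦ BC
    C ↦ A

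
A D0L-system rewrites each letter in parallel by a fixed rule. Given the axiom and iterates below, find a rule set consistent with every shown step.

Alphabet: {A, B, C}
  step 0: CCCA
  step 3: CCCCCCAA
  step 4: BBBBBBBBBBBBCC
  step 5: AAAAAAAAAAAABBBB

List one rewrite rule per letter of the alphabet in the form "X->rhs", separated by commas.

  step 4 ⇒ step 5: BBBBBBBBBBBBCC ⇒ A·A·A·A·A·A·A·A·A·A·A·A·BB·BB
    B ↦ A
    C ↦ BB
  step 3 ⇒ step 4: CCCCCCAA ⇒ BB·BB·BB·BB·BB·BB·C·C
    A ↦ C

A->C, B->A, C->BB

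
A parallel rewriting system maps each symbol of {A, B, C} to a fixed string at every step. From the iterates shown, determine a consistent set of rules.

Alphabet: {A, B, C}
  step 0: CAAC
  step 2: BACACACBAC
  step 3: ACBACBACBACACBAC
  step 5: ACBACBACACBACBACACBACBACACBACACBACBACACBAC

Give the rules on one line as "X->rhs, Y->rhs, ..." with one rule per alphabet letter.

A->B, B->AC, C->AC

  step 2 ⇒ step 3: BACACACBAC ⇒ AC·B·AC·B·AC·B·AC·AC·B·AC
    A ↦ B
    B ↦ AC
    C ↦ AC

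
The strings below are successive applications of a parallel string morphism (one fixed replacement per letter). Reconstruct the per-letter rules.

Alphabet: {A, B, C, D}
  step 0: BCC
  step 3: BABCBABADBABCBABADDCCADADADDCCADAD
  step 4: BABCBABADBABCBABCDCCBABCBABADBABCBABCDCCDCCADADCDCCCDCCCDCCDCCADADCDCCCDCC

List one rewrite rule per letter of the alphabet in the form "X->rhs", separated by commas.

  step 3 ⇒ step 4: BABCBABADBABCBABADDCCADADADDCCADAD ⇒ BAB·C·BAB·AD·BAB·C·BAB·C·DCC·BAB·C·BAB·AD·BAB·C·BAB·C·DCC·DCC·AD·AD·C·DCC·C·DCC·C·DCC·DCC·AD·AD·C·DCC·C·DCC
    A ↦ C
    B ↦ BAB
    C ↦ AD
    D ↦ DCC

A->C, B->BAB, C->AD, D->DCC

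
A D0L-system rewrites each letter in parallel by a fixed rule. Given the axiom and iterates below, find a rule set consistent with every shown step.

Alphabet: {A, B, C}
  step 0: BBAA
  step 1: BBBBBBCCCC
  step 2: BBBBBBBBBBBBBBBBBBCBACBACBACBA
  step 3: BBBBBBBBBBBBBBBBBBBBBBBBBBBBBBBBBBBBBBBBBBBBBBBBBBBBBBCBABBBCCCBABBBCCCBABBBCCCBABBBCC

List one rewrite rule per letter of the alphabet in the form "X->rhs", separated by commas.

A->CC, B->BBB, C->CBA

  step 2 ⇒ step 3: BBBBBBBBBBBBBBBBBBCBACBACBACBA ⇒ BBB·BBB·BBB·BBB·BBB·BBB·BBB·BBB·BBB·BBB·BBB·BBB·BBB·BBB·BBB·BBB·BBB·BBB·CBA·BBB·CC·CBA·BBB·CC·CBA·BBB·CC·CBA·BBB·CC
    A ↦ CC
    B ↦ BBB
    C ↦ CBA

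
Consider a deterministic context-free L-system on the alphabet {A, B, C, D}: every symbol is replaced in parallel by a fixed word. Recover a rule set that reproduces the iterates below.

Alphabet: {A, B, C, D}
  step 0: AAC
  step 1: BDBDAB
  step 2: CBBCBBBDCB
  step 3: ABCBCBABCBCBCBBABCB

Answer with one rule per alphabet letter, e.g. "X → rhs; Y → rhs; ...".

A->BD, B->CB, C->AB, D->B

  step 2 ⇒ step 3: CBBCBBBDCB ⇒ AB·CB·CB·AB·CB·CB·CB·B·AB·CB
    B ↦ CB
    C ↦ AB
    D ↦ B
  step 0 ⇒ step 1: AAC ⇒ BD·BD·AB
    A ↦ BD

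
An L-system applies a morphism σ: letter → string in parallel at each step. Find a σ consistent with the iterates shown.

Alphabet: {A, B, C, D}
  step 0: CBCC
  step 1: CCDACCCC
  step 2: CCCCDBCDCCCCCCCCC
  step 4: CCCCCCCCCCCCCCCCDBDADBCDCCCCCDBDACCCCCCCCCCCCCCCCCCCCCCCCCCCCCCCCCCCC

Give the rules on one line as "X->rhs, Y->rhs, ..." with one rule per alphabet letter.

A->CDC, B->DA, C->CC, D->DB

  step 1 ⇒ step 2: CCDACCCC ⇒ CC·CC·DB·CDC·CC·CC·CC·CC
    A ↦ CDC
    C ↦ CC
    D ↦ DB
  step 0 ⇒ step 1: CBCC ⇒ CC·DA·CC·CC
    B ↦ DA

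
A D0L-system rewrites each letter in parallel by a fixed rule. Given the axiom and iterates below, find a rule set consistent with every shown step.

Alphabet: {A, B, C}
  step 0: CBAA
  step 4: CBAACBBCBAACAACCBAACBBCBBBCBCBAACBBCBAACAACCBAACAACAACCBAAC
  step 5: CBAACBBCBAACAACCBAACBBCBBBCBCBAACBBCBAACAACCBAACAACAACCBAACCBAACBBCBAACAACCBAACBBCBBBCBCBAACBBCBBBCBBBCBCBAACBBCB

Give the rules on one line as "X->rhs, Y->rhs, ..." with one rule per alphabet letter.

  step 4 ⇒ step 5: CBAACBBCBAACAACCBAACBBCBBBCBCBAACBBCBAACAACCBAACAACAACCBAAC ⇒ CB·AAC·B·B·CB·AAC·AAC·CB·AAC·B·B·CB·B·B·CB·CB·AAC·B·B·CB·AAC·AAC·CB·AAC·AAC·AAC·CB·AAC·CB·AAC·B·B·CB·AAC·AAC·CB·AAC·B·B·CB·B·B·CB·CB·AAC·B·B·CB·B·B·CB·B·B·CB·CB·AAC·B·B·CB
    A ↦ B
    B ↦ AAC
    C ↦ CB

A->B, B->AAC, C->CB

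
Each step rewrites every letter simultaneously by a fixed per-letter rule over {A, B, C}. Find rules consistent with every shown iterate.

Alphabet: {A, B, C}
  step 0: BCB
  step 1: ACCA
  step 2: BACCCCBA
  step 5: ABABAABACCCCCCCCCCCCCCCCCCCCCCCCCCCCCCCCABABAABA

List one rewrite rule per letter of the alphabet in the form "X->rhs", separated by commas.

  step 1 ⇒ step 2: ACCA ⇒ BA·CC·CC·BA
    A ↦ BA
    C ↦ CC
  step 0 ⇒ step 1: BCB ⇒ A·CC·A
    B ↦ A

A->BA, B->A, C->CC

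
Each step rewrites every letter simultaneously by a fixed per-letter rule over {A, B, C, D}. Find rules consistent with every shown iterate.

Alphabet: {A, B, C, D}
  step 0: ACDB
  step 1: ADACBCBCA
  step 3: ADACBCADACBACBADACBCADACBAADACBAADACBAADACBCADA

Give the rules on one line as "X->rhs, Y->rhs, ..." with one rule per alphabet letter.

  step 0 ⇒ step 1: ACDB ⇒ ADA·CB·CBC·A
    A ↦ ADA
    B ↦ A
    C ↦ CB
    D ↦ CBC

A->ADA, B->A, C->CB, D->CBC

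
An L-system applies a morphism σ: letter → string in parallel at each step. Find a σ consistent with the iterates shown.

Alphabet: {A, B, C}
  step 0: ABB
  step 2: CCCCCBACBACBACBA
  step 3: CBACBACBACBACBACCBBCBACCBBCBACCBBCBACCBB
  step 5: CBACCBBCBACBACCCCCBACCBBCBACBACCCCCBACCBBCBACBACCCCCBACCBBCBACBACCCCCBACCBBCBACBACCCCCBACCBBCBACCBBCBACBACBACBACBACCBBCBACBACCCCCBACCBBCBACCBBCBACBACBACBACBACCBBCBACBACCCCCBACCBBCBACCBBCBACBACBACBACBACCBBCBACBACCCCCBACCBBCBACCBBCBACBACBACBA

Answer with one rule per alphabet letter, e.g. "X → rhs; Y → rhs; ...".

A->BB, B->CC, C->CBA

  step 2 ⇒ step 3: CCCCCBACBACBACBA ⇒ CBA·CBA·CBA·CBA·CBA·CC·BB·CBA·CC·BB·CBA·CC·BB·CBA·CC·BB
    A ↦ BB
    B ↦ CC
    C ↦ CBA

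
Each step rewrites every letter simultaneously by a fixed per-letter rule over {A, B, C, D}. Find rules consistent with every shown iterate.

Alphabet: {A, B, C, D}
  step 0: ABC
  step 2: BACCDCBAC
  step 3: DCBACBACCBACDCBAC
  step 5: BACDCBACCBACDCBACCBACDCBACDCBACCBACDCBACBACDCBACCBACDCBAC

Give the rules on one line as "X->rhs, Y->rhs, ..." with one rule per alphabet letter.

  step 2 ⇒ step 3: BACCDCBAC ⇒ D·C·BAC·BAC·C·BAC·D·C·BAC
    A ↦ C
    B ↦ D
    C ↦ BAC
    D ↦ C

A->C, B->D, C->BAC, D->C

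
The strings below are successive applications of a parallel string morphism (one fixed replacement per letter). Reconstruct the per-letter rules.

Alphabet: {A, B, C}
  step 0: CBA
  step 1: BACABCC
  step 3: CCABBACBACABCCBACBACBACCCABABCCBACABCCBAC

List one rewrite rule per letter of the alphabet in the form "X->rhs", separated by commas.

A->CC, B->AB, C->BAC

  step 0 ⇒ step 1: CBA ⇒ BAC·AB·CC
    A ↦ CC
    B ↦ AB
    C ↦ BAC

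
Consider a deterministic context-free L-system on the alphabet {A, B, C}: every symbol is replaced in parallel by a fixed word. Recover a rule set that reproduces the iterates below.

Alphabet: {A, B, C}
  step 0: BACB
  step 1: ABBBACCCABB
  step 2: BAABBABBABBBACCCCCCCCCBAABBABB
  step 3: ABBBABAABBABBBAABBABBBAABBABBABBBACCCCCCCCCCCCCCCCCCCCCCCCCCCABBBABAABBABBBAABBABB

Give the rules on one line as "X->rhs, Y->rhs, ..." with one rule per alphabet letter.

A->BA, B->ABB, C->CCC

  step 2 ⇒ step 3: BAABBABBABBBACCCCCCCCCBAABBABB ⇒ ABB·BA·BA·ABB·ABB·BA·ABB·ABB·BA·ABB·ABB·ABB·BA·CCC·CCC·CCC·CCC·CCC·CCC·CCC·CCC·CCC·ABB·BA·BA·ABB·ABB·BA·ABB·ABB
    A ↦ BA
    B ↦ ABB
    C ↦ CCC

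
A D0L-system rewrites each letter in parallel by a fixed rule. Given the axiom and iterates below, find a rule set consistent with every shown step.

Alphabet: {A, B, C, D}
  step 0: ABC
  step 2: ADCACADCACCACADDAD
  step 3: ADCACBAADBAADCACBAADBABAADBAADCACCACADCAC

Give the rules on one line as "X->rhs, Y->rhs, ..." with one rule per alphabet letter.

  step 2 ⇒ step 3: ADCACADCACCACADDAD ⇒ AD·CAC·BA·AD·BA·AD·CAC·BA·AD·BA·BA·AD·BA·AD·CAC·CAC·AD·CAC
    A ↦ AD
    C ↦ BA
    D ↦ CAC
    B ↦ ADD  (constrained at step 0)

A->AD, B->ADD, C->BA, D->CAC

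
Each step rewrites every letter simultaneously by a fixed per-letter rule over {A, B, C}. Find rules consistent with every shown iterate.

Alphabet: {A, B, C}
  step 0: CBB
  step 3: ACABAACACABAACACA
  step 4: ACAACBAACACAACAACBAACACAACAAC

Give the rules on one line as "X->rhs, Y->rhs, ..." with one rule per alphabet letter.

A->AC, B->BA, C->A

  step 3 ⇒ step 4: ACABAACACABAACACA ⇒ AC·A·AC·BA·AC·AC·A·AC·A·AC·BA·AC·AC·A·AC·A·AC
    A ↦ AC
    B ↦ BA
    C ↦ A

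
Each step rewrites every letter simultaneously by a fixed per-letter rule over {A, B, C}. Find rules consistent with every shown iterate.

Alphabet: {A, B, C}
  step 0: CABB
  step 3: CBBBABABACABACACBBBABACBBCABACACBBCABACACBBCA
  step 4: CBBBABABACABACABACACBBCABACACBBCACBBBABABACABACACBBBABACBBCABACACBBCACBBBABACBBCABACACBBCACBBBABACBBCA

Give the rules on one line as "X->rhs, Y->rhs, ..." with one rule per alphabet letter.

  step 3 ⇒ step 4: CBBBABABACABACACBBBABACBBCABACACBBCABACACBBCA ⇒ CBB·BA·BA·BA·CA·BA·CA·BA·CA·CBB·CA·BA·CA·CBB·CA·CBB·BA·BA·BA·CA·BA·CA·CBB·BA·BA·CBB·CA·BA·CA·CBB·CA·CBB·BA·BA·CBB·CA·BA·CA·CBB·CA·CBB·BA·BA·CBB·CA
    A ↦ CA
    B ↦ BA
    C ↦ CBB

A->CA, B->BA, C->CBB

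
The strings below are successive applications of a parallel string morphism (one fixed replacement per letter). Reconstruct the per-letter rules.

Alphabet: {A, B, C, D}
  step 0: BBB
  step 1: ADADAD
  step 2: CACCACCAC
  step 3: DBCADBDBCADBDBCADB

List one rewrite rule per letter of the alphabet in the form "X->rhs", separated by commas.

  step 2 ⇒ step 3: CACCACCAC ⇒ DB·CA·DB·DB·CA·DB·DB·CA·DB
    A ↦ CA
    C ↦ DB
  step 0 ⇒ step 1: BBB ⇒ AD·AD·AD
    B ↦ AD
  step 1 ⇒ step 2: ADADAD ⇒ CA·C·CA·C·CA·C
    D ↦ C

A->CA, B->AD, C->DB, D->C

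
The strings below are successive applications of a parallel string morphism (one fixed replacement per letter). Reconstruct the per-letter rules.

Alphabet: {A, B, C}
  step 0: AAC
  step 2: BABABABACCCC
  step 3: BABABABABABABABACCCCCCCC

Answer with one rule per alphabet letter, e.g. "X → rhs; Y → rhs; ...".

  step 2 ⇒ step 3: BABABABACCCC ⇒ BA·BA·BA·BA·BA·BA·BA·BA·CC·CC·CC·CC
    A ↦ BA
    B ↦ BA
    C ↦ CC

A->BA, B->BA, C->CC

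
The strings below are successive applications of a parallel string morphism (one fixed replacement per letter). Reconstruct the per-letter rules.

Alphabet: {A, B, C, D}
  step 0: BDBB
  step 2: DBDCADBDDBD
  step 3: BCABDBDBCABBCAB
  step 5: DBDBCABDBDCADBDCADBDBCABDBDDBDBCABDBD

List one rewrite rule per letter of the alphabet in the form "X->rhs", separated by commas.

  step 2 ⇒ step 3: DBDCADBDDBD ⇒ B·CA·B·DB·D·B·CA·B·B·CA·B
    A ↦ D
    B ↦ CA
    C ↦ DB
    D ↦ B

A->D, B->CA, C->DB, D->B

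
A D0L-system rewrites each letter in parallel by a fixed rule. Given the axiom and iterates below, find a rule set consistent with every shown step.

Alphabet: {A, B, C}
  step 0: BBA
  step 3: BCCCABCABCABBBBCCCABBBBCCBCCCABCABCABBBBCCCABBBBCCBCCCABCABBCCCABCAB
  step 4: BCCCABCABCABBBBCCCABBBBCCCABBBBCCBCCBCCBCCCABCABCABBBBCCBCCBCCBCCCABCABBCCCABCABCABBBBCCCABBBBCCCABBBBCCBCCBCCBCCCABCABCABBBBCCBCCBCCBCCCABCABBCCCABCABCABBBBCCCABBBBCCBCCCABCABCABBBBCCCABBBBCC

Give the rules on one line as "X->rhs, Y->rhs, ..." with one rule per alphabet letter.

A->BB, B->BCC, C->CAB

  step 3 ⇒ step 4: BCCCABCABCABBBBCCCABBBBCCBCCCABCABCABBBBCCCABBBBCCBCCCABCABBCCCABCAB ⇒ BCC·CAB·CAB·CAB·BB·BCC·CAB·BB·BCC·CAB·BB·BCC·BCC·BCC·BCC·CAB·CAB·CAB·BB·BCC·BCC·BCC·BCC·CAB·CAB·BCC·CAB·CAB·CAB·BB·BCC·CAB·BB·BCC·CAB·BB·BCC·BCC·BCC·BCC·CAB·CAB·CAB·BB·BCC·BCC·BCC·BCC·CAB·CAB·BCC·CAB·CAB·CAB·BB·BCC·CAB·BB·BCC·BCC·CAB·CAB·CAB·BB·BCC·CAB·BB·BCC
    A ↦ BB
    B ↦ BCC
    C ↦ CAB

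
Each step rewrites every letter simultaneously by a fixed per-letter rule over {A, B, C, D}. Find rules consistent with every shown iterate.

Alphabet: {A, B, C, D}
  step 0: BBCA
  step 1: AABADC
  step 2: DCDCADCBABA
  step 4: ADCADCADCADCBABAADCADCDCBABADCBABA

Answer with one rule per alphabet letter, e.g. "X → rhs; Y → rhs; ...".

A->DC, B->A, C->BA, D->BA

  step 1 ⇒ step 2: AABADC ⇒ DC·DC·A·DC·BA·BA
    A ↦ DC
    B ↦ A
    C ↦ BA
    D ↦ BA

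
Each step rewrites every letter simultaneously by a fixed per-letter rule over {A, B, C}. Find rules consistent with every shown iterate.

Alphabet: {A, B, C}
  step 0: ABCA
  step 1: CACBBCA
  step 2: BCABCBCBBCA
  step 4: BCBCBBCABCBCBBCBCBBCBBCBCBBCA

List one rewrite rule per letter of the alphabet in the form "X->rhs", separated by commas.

A->CA, B->CB, C->B

  step 1 ⇒ step 2: CACBBCA ⇒ B·CA·B·CB·CB·B·CA
    A ↦ CA
    B ↦ CB
    C ↦ B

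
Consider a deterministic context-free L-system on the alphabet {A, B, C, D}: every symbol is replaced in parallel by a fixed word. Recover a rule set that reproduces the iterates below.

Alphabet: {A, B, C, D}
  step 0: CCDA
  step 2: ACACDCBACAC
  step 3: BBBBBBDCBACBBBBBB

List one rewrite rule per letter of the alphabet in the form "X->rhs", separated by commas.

  step 2 ⇒ step 3: ACACDCBACAC ⇒ BB·B·BB·B·DC·B·AC·BB·B·BB·B
    A ↦ BB
    B ↦ AC
    C ↦ B
    D ↦ DC

A->BB, B->AC, C->B, D->DC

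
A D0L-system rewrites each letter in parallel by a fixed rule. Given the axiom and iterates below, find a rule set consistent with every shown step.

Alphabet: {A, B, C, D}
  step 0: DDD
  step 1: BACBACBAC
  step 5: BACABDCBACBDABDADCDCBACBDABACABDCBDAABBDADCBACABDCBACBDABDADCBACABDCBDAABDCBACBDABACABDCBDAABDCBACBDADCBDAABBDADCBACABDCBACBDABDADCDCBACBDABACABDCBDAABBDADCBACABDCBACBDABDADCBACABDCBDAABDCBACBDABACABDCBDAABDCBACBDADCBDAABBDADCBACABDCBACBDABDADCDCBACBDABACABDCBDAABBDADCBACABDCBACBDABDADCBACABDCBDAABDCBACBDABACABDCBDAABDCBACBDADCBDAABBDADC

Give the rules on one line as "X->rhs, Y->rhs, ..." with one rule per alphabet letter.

  step 0 ⇒ step 1: DDD ⇒ BAC·BAC·BAC
    D ↦ BAC
    A ↦ BDA  (constrained at step 1)
    B ↦ DC  (constrained at step 1)
    C ↦ AB  (constrained at step 1)

A->BDA, B->DC, C->AB, D->BAC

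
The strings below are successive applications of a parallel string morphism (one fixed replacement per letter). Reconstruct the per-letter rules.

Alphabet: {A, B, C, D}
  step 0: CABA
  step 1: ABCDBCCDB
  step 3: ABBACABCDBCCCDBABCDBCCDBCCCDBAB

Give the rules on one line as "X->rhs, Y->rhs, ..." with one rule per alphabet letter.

A->CDB, B->C, C->AB, D->BA

  step 0 ⇒ step 1: CABA ⇒ AB·CDB·C·CDB
    A ↦ CDB
    B ↦ C
    C ↦ AB
    D ↦ BA  (constrained at step 1)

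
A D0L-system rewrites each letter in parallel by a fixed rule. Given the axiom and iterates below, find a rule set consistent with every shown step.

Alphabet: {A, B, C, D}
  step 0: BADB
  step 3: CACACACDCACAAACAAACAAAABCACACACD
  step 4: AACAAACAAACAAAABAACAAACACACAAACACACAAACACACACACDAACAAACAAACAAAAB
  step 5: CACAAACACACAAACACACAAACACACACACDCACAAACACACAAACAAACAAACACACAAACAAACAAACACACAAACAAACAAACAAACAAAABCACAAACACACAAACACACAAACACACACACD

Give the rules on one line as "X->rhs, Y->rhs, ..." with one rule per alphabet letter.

A->CA, B->CD, C->AA, D->AB

  step 4 ⇒ step 5: AACAAACAAACAAAABAACAAACACACAAACACACAAACACACACACDAACAAACAAACAAAAB ⇒ CA·CA·AA·CA·CA·CA·AA·CA·CA·CA·AA·CA·CA·CA·CA·CD·CA·CA·AA·CA·CA·CA·AA·CA·AA·CA·AA·CA·CA·CA·AA·CA·AA·CA·AA·CA·CA·CA·AA·CA·AA·CA·AA·CA·AA·CA·AA·AB·CA·CA·AA·CA·CA·CA·AA·CA·CA·CA·AA·CA·CA·CA·CA·CD
    A ↦ CA
    B ↦ CD
    C ↦ AA
    D ↦ AB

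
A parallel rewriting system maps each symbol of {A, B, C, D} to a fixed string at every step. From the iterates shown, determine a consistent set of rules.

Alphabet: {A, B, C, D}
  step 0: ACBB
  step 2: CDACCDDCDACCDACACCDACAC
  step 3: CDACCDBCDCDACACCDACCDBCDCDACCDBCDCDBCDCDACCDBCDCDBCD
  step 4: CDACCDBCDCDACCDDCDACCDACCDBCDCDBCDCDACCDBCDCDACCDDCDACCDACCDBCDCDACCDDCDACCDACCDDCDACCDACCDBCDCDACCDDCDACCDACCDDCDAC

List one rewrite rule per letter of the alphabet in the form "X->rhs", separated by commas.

A->CDB, B->CDD, C->CD, D->AC

  step 3 ⇒ step 4: CDACCDBCDCDACACCDACCDBCDCDACCDBCDCDBCDCDACCDBCDCDBCD ⇒ CD·AC·CDB·CD·CD·AC·CDD·CD·AC·CD·AC·CDB·CD·CDB·CD·CD·AC·CDB·CD·CD·AC·CDD·CD·AC·CD·AC·CDB·CD·CD·AC·CDD·CD·AC·CD·AC·CDD·CD·AC·CD·AC·CDB·CD·CD·AC·CDD·CD·AC·CD·AC·CDD·CD·AC
    A ↦ CDB
    B ↦ CDD
    C ↦ CD
    D ↦ AC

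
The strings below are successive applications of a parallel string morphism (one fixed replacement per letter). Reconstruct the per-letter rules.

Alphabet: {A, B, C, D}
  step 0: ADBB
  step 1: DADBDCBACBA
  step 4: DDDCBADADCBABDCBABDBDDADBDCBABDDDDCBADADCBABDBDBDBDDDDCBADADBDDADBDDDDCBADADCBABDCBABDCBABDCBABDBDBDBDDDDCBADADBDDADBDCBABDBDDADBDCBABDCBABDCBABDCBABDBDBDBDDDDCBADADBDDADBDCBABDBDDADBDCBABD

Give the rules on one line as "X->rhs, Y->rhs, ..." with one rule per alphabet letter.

  step 0 ⇒ step 1: ADBB ⇒ DAD·BD·CBA·CBA
    A ↦ DAD
    B ↦ CBA
    D ↦ BD
    C ↦ DDD  (constrained at step 1)

A->DAD, B->CBA, C->DDD, D->BD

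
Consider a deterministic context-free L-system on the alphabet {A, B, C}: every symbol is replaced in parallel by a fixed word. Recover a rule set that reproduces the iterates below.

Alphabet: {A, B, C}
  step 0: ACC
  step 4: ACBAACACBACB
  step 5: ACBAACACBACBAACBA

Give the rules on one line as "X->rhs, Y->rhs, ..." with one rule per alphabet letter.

  step 4 ⇒ step 5: ACBAACACBACB ⇒ AC·B·A·AC·AC·B·AC·B·A·AC·B·A
    A ↦ AC
    B ↦ A
    C ↦ B

A->AC, B->A, C->B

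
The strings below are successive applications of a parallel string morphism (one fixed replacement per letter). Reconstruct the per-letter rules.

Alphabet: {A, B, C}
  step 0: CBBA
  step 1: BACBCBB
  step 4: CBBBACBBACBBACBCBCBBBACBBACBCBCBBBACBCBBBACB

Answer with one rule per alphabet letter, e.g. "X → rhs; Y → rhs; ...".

A->B, B->CB, C->BA

  step 0 ⇒ step 1: CBBA ⇒ BA·CB·CB·B
    A ↦ B
    B ↦ CB
    C ↦ BA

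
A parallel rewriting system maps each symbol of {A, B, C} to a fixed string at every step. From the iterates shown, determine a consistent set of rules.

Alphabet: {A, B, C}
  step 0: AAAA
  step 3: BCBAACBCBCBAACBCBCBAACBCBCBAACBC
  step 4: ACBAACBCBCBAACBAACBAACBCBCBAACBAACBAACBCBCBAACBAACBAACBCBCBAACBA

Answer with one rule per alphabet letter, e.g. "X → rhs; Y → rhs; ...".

  step 3 ⇒ step 4: BCBAACBCBCBAACBCBCBAACBCBCBAACBC ⇒ AC·BA·AC·BC·BC·BA·AC·BA·AC·BA·AC·BC·BC·BA·AC·BA·AC·BA·AC·BC·BC·BA·AC·BA·AC·BA·AC·BC·BC·BA·AC·BA
    A ↦ BC
    B ↦ AC
    C ↦ BA

A->BC, B->AC, C->BA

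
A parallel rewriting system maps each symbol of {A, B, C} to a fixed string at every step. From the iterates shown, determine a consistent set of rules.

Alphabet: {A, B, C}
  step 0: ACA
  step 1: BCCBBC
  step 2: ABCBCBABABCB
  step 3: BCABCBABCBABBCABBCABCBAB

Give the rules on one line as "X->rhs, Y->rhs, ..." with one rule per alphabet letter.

A->BC, B->AB, C->CB

  step 2 ⇒ step 3: ABCBCBABABCB ⇒ BC·AB·CB·AB·CB·AB·BC·AB·BC·AB·CB·AB
    A ↦ BC
    B ↦ AB
    C ↦ CB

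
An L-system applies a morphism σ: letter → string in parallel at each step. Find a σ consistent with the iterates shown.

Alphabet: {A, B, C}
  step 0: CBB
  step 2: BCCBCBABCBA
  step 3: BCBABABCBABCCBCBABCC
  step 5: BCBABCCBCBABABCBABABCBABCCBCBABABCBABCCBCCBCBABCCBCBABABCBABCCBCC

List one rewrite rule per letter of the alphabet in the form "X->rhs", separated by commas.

A->C, B->BC, C->BA

  step 2 ⇒ step 3: BCCBCBABCBA ⇒ BC·BA·BA·BC·BA·BC·C·BC·BA·BC·C
    A ↦ C
    B ↦ BC
    C ↦ BA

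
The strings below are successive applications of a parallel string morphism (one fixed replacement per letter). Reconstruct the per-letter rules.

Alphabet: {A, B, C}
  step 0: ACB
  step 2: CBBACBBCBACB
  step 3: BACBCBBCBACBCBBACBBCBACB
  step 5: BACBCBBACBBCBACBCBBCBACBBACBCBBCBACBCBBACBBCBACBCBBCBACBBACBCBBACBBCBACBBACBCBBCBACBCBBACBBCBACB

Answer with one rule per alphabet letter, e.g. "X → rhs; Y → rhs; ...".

A->BC, B->CB, C->BA

  step 2 ⇒ step 3: CBBACBBCBACB ⇒ BA·CB·CB·BC·BA·CB·CB·BA·CB·BC·BA·CB
    A ↦ BC
    B ↦ CB
    C ↦ BA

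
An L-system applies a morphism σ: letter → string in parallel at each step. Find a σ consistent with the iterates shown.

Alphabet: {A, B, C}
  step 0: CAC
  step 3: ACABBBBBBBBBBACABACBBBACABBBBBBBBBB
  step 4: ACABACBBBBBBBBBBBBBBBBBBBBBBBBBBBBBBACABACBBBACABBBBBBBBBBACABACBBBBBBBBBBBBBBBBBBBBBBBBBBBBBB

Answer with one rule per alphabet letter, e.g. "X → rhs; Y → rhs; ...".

A->AC, B->BBB, C->AB

  step 3 ⇒ step 4: ACABBBBBBBBBBACABACBBBACABBBBBBBBBB ⇒ AC·AB·AC·BBB·BBB·BBB·BBB·BBB·BBB·BBB·BBB·BBB·BBB·AC·AB·AC·BBB·AC·AB·BBB·BBB·BBB·AC·AB·AC·BBB·BBB·BBB·BBB·BBB·BBB·BBB·BBB·BBB·BBB
    A ↦ AC
    B ↦ BBB
    C ↦ AB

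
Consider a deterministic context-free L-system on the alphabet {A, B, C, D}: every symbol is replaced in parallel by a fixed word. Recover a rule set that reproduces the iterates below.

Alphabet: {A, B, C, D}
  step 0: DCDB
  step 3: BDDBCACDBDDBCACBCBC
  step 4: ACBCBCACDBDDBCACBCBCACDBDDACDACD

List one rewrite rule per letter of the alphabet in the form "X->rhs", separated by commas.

  step 3 ⇒ step 4: BDDBCACDBDDBCACBCBC ⇒ AC·BC·BC·AC·D·BD·D·BC·AC·BC·BC·AC·D·BD·D·AC·D·AC·D
    A ↦ BD
    B ↦ AC
    C ↦ D
    D ↦ BC

A->BD, B->AC, C->D, D->BC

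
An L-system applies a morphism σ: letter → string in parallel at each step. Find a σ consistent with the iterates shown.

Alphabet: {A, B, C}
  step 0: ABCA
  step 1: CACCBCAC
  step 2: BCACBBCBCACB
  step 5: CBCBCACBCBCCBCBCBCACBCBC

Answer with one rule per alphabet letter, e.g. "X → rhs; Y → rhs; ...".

  step 1 ⇒ step 2: CACCBCAC ⇒ B·CAC·B·B·C·B·CAC·B
    A ↦ CAC
    B ↦ C
    C ↦ B

A->CAC, B->C, C->B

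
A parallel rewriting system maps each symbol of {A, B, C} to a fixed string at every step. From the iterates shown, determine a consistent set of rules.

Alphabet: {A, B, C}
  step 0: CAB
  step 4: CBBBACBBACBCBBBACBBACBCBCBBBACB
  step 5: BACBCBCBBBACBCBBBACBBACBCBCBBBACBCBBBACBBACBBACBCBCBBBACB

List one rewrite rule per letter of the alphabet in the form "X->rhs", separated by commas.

  step 4 ⇒ step 5: CBBBACBBACBCBBBACBBACBCBCBBBACB ⇒ BA·CB·CB·CB·B·BA·CB·CB·B·BA·CB·BA·CB·CB·CB·B·BA·CB·CB·B·BA·CB·BA·CB·BA·CB·CB·CB·B·BA·CB
    A ↦ B
    B ↦ CB
    C ↦ BA

A->B, B->CB, C->BA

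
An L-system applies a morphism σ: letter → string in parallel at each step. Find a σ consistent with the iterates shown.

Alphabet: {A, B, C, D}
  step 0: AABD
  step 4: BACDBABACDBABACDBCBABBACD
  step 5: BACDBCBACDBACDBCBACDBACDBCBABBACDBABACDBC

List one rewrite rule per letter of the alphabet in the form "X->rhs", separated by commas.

  step 4 ⇒ step 5: BACDBABACDBABACDBCBABBACD ⇒ BA·CD·B·C·BA·CD·BA·CD·B·C·BA·CD·BA·CD·B·C·BA·B·BA·CD·BA·BA·CD·B·C
    A ↦ CD
    B ↦ BA
    C ↦ B
    D ↦ C

A->CD, B->BA, C->B, D->C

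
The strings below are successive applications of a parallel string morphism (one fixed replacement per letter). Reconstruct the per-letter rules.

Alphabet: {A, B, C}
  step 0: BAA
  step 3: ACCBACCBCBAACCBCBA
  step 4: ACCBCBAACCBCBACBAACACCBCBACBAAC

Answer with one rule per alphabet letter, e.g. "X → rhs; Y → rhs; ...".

  step 3 ⇒ step 4: ACCBACCBCBAACCBCBA ⇒ AC·CB·CB·A·AC·CB·CB·A·CB·A·AC·AC·CB·CB·A·CB·A·AC
    A ↦ AC
    B ↦ A
    C ↦ CB

A->AC, B->A, C->CB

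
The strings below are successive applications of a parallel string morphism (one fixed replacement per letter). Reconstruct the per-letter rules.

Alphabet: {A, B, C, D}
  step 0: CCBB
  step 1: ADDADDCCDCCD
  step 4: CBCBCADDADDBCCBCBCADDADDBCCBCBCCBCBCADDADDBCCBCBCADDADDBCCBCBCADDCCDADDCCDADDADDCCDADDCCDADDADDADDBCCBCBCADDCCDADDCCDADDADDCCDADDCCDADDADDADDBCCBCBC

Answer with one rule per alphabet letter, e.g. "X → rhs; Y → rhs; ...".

  step 0 ⇒ step 1: CCBB ⇒ ADD·ADD·CCD·CCD
    B ↦ CCD
    C ↦ ADD
    A ↦ C  (constrained at step 1)
    D ↦ BC  (constrained at step 1)

A->C, B->CCD, C->ADD, D->BC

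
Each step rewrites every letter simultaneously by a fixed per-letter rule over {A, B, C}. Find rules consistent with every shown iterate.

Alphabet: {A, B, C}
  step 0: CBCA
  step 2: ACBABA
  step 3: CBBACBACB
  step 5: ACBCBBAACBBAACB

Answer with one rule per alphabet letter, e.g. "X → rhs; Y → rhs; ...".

A->CB, B->A, C->B

  step 2 ⇒ step 3: ACBABA ⇒ CB·B·A·CB·A·CB
    A ↦ CB
    B ↦ A
    C ↦ B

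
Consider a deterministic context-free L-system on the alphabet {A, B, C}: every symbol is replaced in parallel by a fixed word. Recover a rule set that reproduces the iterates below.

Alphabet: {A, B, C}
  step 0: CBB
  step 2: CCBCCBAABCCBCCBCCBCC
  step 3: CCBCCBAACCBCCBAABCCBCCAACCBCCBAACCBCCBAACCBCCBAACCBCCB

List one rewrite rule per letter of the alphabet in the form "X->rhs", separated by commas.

A->BCC, B->AA, C->CCB

  step 2 ⇒ step 3: CCBCCBAABCCBCCBCCBCC ⇒ CCB·CCB·AA·CCB·CCB·AA·BCC·BCC·AA·CCB·CCB·AA·CCB·CCB·AA·CCB·CCB·AA·CCB·CCB
    A ↦ BCC
    B ↦ AA
    C ↦ CCB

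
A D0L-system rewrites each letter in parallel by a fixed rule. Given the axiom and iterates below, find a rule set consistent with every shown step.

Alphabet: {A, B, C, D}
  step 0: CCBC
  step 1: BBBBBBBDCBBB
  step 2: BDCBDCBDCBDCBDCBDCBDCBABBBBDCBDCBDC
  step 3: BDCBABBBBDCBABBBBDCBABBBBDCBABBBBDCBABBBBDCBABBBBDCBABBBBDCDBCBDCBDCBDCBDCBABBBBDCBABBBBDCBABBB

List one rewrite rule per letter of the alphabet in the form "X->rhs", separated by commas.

  step 2 ⇒ step 3: BDCBDCBDCBDCBDCBDCBDCBABBBBDCBDCBDC ⇒ BDC·BA·BBB·BDC·BA·BBB·BDC·BA·BBB·BDC·BA·BBB·BDC·BA·BBB·BDC·BA·BBB·BDC·BA·BBB·BDC·DBC·BDC·BDC·BDC·BDC·BA·BBB·BDC·BA·BBB·BDC·BA·BBB
    A ↦ DBC
    B ↦ BDC
    C ↦ BBB
    D ↦ BA

A->DBC, B->BDC, C->BBB, D->BA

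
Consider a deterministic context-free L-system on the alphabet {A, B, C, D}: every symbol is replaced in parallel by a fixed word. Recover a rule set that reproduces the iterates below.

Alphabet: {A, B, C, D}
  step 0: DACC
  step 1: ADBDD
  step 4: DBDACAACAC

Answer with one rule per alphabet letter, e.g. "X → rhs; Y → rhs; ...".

  step 0 ⇒ step 1: DACC ⇒ A·DB·D·D
    A ↦ DB
    C ↦ D
    D ↦ A
    B ↦ C  (constrained at step 1)

A->DB, B->C, C->D, D->A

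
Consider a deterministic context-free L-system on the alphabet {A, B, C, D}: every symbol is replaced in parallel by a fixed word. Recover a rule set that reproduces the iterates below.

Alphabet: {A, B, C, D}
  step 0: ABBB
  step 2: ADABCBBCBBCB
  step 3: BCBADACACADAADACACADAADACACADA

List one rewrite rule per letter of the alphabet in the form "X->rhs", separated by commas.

A->B, B->ADA, C->CAC, D->C

  step 2 ⇒ step 3: ADABCBBCBBCB ⇒ B·C·B·ADA·CAC·ADA·ADA·CAC·ADA·ADA·CAC·ADA
    A ↦ B
    B ↦ ADA
    C ↦ CAC
    D ↦ C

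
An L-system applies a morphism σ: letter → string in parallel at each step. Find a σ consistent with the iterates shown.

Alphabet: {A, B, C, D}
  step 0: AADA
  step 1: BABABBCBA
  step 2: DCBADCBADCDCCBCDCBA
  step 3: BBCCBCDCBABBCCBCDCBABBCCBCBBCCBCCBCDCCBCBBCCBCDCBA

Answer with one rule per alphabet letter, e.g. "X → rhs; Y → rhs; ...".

A->BA, B->DC, C->CBC, D->BBC

  step 2 ⇒ step 3: DCBADCBADCDCCBCDCBA ⇒ BBC·CBC·DC·BA·BBC·CBC·DC·BA·BBC·CBC·BBC·CBC·CBC·DC·CBC·BBC·CBC·DC·BA
    A ↦ BA
    B ↦ DC
    C ↦ CBC
    D ↦ BBC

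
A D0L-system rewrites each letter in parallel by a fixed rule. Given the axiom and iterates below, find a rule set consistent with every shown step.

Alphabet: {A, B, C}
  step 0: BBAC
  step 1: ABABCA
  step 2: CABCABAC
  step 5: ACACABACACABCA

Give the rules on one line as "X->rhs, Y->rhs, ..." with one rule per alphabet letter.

A->C, B->AB, C->A

  step 1 ⇒ step 2: ABABCA ⇒ C·AB·C·AB·A·C
    A ↦ C
    B ↦ AB
    C ↦ A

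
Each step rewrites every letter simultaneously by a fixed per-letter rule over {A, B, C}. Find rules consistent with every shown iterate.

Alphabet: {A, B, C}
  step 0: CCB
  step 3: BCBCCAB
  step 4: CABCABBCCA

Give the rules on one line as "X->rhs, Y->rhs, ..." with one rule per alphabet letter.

  step 3 ⇒ step 4: BCBCCAB ⇒ CA·B·CA·B·B·C·CA
    A ↦ C
    B ↦ CA
    C ↦ B

A->C, B->CA, C->B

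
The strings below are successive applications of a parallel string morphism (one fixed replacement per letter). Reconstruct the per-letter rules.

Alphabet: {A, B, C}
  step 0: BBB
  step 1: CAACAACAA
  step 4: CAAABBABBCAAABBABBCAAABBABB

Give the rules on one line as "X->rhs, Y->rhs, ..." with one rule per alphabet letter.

A->B, B->CAA, C->A

  step 0 ⇒ step 1: BBB ⇒ CAA·CAA·CAA
    B ↦ CAA
    A ↦ B  (constrained at step 1)
    C ↦ A  (constrained at step 1)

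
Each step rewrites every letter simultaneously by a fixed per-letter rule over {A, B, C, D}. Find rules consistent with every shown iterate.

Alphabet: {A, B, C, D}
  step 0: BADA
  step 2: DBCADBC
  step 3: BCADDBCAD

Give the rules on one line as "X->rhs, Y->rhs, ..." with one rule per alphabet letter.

A->D, B->A, C->D, D->BC

  step 2 ⇒ step 3: DBCADBC ⇒ BC·A·D·D·BC·A·D
    A ↦ D
    B ↦ A
    C ↦ D
    D ↦ BC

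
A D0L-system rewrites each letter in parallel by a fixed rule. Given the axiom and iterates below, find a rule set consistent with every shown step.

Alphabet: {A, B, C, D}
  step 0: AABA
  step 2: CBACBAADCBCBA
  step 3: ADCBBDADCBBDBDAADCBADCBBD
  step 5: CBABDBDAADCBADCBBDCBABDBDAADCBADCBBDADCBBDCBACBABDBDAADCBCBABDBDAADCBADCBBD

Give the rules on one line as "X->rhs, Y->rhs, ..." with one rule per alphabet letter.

A->BD, B->CB, C->AD, D->A

  step 2 ⇒ step 3: CBACBAADCBCBA ⇒ AD·CB·BD·AD·CB·BD·BD·A·AD·CB·AD·CB·BD
    A ↦ BD
    B ↦ CB
    C ↦ AD
    D ↦ A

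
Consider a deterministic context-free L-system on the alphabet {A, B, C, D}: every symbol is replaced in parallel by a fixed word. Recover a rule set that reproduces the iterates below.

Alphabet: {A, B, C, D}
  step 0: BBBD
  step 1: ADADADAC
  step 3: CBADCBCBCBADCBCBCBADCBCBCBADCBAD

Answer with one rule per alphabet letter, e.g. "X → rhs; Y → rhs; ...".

A->CB, B->AD, C->CB, D->AC

  step 0 ⇒ step 1: BBBD ⇒ AD·AD·AD·AC
    B ↦ AD
    D ↦ AC
    A ↦ CB  (constrained at step 1)
    C ↦ CB  (constrained at step 1)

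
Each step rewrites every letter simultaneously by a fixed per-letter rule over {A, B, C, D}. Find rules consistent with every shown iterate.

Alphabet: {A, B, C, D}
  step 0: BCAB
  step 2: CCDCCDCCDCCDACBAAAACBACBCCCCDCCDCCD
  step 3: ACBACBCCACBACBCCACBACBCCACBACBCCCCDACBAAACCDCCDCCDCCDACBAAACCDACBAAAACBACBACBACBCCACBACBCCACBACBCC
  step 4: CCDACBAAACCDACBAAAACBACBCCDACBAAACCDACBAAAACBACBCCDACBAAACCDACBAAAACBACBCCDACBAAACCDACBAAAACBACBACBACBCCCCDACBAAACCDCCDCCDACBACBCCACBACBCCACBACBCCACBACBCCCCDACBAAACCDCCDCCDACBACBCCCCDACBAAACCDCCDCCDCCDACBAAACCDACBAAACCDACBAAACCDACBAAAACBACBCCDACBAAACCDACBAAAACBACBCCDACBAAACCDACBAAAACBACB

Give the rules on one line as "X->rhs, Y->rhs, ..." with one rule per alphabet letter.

  step 3 ⇒ step 4: ACBACBCCACBACBCCACBACBCCACBACBCCCCDACBAAACCDCCDCCDCCDACBAAACCDACBAAAACBACBACBACBCCACBACBCCACBACBCC ⇒ CCD·ACB·AAA·CCD·ACB·AAA·ACB·ACB·CCD·ACB·AAA·CCD·ACB·AAA·ACB·ACB·CCD·ACB·AAA·CCD·ACB·AAA·ACB·ACB·CCD·ACB·AAA·CCD·ACB·AAA·ACB·ACB·ACB·ACB·CC·CCD·ACB·AAA·CCD·CCD·CCD·ACB·ACB·CC·ACB·ACB·CC·ACB·ACB·CC·ACB·ACB·CC·CCD·ACB·AAA·CCD·CCD·CCD·ACB·ACB·CC·CCD·ACB·AAA·CCD·CCD·CCD·CCD·ACB·AAA·CCD·ACB·AAA·CCD·ACB·AAA·CCD·ACB·AAA·ACB·ACB·CCD·ACB·AAA·CCD·ACB·AAA·ACB·ACB·CCD·ACB·AAA·CCD·ACB·AAA·ACB·ACB
    A ↦ CCD
    B ↦ AAA
    C ↦ ACB
    D ↦ CC

A->CCD, B->AAA, C->ACB, D->CC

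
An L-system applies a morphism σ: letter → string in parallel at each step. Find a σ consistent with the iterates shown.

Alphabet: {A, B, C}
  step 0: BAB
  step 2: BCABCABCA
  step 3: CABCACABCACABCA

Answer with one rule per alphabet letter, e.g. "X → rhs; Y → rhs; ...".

A->CA, B->CA, C->B

  step 2 ⇒ step 3: BCABCABCA ⇒ CA·B·CA·CA·B·CA·CA·B·CA
    A ↦ CA
    B ↦ CA
    C ↦ B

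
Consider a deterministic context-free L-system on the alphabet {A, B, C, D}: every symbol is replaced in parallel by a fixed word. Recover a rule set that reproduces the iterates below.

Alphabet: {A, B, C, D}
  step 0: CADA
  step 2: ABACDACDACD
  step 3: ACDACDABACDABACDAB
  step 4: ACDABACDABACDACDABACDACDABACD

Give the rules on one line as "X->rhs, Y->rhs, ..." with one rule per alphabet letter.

A->AC, B->D, C->D, D->AB

  step 3 ⇒ step 4: ACDACDABACDABACDAB ⇒ AC·D·AB·AC·D·AB·AC·D·AC·D·AB·AC·D·AC·D·AB·AC·D
    A ↦ AC
    B ↦ D
    C ↦ D
    D ↦ AB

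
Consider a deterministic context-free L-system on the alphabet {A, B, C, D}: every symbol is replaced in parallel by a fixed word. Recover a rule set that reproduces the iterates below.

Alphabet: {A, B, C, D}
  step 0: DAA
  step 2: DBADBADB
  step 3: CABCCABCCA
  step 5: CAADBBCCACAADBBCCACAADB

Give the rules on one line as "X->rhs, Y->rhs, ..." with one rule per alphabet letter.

A->BC, B->A, C->DB, D->C

  step 2 ⇒ step 3: DBADBADB ⇒ C·A·BC·C·A·BC·C·A
    A ↦ BC
    B ↦ A
    D ↦ C
    C ↦ DB  (constrained at step 3)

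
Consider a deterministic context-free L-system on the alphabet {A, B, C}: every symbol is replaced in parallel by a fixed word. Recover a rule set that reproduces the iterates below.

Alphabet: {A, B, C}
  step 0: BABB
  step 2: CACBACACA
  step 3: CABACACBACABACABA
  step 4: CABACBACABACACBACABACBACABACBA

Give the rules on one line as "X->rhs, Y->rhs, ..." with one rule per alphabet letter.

A->BA, B->C, C->CA

  step 3 ⇒ step 4: CABACACBACABACABA ⇒ CA·BA·C·BA·CA·BA·CA·C·BA·CA·BA·C·BA·CA·BA·C·BA
    A ↦ BA
    B ↦ C
    C ↦ CA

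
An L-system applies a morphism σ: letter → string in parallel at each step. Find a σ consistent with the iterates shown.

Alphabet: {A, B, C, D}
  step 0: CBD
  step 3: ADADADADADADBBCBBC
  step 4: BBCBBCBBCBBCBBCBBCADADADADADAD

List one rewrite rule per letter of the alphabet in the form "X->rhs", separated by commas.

  step 3 ⇒ step 4: ADADADADADADBBCBBC ⇒ B·BC·B·BC·B·BC·B·BC·B·BC·B·BC·AD·AD·AD·AD·AD·AD
    A ↦ B
    B ↦ AD
    C ↦ AD
    D ↦ BC

A->B, B->AD, C->AD, D->BC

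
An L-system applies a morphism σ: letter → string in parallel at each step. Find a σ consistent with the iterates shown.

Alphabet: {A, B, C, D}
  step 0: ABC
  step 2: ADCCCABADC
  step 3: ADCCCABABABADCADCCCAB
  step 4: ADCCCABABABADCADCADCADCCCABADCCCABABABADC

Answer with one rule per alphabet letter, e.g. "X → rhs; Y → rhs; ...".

A->AD, B->C, C->AB, D->CCC

  step 3 ⇒ step 4: ADCCCABABABADCADCCCAB ⇒ AD·CCC·AB·AB·AB·AD·C·AD·C·AD·C·AD·CCC·AB·AD·CCC·AB·AB·AB·AD·C
    A ↦ AD
    B ↦ C
    C ↦ AB
    D ↦ CCC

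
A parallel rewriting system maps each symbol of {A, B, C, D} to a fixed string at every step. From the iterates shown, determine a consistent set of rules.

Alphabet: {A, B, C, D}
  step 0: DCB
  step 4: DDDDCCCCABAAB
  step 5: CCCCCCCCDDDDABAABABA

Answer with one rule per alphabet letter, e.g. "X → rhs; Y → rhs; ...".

  step 4 ⇒ step 5: DDDDCCCCABAAB ⇒ CC·CC·CC·CC·D·D·D·D·AB·A·AB·AB·A
    A ↦ AB
    B ↦ A
    C ↦ D
    D ↦ CC

A->AB, B->A, C->D, D->CC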